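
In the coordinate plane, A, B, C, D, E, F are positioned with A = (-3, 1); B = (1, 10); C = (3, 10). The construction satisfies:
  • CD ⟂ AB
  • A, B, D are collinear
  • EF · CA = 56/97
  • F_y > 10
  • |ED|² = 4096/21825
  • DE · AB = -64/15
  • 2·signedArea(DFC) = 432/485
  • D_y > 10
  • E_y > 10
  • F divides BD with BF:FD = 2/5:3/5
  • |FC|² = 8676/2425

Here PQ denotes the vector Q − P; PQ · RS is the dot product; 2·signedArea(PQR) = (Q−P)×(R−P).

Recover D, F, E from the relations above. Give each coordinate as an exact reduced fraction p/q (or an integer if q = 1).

1. D_x = 129/97  [A, B, D are collinear ∩ CD ⟂ AB]
2. D_y = 1042/97  [A, B, D are collinear ∩ CD ⟂ AB]
   → D = (129/97, 1042/97)
3. F_x = 549/485  [F divides BD with BF:FD = 2/5:3/5]
4. F_y = 4994/485  [F divides BD with BF:FD = 2/5:3/5]
   → F = (549/485, 4994/485)
5. E_x = 1679/1455  [EF · CA = 56/97 ∩ DE · AB = -64/15]
6. E_y = 5018/485  [EF · CA = 56/97 ∩ DE · AB = -64/15]
   → E = (1679/1455, 5018/485)

D = (129/97, 1042/97)
E = (1679/1455, 5018/485)
F = (549/485, 4994/485)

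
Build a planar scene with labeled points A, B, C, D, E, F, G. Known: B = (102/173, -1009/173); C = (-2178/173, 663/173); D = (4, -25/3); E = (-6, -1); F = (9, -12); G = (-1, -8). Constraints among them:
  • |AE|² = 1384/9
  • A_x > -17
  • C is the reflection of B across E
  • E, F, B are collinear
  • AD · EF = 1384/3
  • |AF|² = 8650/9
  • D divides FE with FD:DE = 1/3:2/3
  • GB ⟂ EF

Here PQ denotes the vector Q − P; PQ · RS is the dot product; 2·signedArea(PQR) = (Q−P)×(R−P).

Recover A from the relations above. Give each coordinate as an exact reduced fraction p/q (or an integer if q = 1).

A = (-16, 19/3)

1. A_x = -16  [line -15·x + 11·y + -929/3 = 0 ∩ |AF|² = 8650/9]
2. A_y = 19/3  [line -15·x + 11·y + -929/3 = 0 ∩ |AF|² = 8650/9]
   → A = (-16, 19/3)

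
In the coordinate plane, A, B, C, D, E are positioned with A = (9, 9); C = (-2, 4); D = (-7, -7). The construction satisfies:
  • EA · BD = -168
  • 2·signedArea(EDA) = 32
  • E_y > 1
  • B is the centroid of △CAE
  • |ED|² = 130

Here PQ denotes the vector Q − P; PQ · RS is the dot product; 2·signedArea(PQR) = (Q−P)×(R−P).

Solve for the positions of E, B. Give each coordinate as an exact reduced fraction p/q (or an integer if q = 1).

B = (7/3, 5)
E = (0, 2)

1. E_x = 0  [line -16·x + 16·y + -32 = 0 ∩ |ED|² = 130]
2. E_y = 2  [line -16·x + 16·y + -32 = 0 ∩ |ED|² = 130]
   → E = (0, 2)
3. B_x = 7/3  [B is the centroid of △CAE]
4. B_y = 5  [B is the centroid of △CAE]
   → B = (7/3, 5)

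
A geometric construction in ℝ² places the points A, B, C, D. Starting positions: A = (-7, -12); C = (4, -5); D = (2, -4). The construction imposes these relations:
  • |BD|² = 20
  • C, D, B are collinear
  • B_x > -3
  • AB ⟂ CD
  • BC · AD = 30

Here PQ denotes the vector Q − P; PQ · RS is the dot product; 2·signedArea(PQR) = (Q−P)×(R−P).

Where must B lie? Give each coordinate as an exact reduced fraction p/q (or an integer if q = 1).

1. B_x = -2  [C, D, B are collinear ∩ AB ⟂ CD]
2. B_y = -2  [C, D, B are collinear ∩ AB ⟂ CD]
   → B = (-2, -2)

B = (-2, -2)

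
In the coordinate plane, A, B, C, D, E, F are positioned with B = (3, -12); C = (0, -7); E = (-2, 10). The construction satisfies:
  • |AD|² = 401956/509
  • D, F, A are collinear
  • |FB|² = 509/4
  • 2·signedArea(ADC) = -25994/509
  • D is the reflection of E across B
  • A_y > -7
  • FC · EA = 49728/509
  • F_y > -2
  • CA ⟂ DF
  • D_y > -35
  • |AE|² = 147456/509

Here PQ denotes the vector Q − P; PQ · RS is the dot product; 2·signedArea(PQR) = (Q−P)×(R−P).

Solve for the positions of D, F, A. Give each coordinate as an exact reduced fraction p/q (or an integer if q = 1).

1. D_x = 8  [D is the reflection of E across B]
2. D_y = -34  [D is the reflection of E across B]
   → D = (8, -34)
3. A_x = 902/509  [line -27·x + -8·y + -2510/509 = 0 ∩ |AD|² = 401956/509]
4. A_y = -3358/509  [line -27·x + -8·y + -2510/509 = 0 ∩ |AD|² = 401956/509]
   → A = (902/509, -3358/509)
5. F_x = 1/2  [FC · EA = 49728/509 ∩ D, F, A are collinear]
6. F_y = -1  [FC · EA = 49728/509 ∩ D, F, A are collinear]
   → F = (1/2, -1)

A = (902/509, -3358/509)
D = (8, -34)
F = (1/2, -1)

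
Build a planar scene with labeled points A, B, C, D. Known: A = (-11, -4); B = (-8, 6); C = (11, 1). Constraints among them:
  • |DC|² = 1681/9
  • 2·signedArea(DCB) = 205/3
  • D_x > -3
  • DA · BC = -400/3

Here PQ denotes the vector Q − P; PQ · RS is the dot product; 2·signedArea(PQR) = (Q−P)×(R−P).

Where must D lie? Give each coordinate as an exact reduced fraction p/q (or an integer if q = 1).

D = (-8/3, 1)

1. D_x = -8/3  [2·signedArea(DCB) = 205/3 ∩ DA · BC = -400/3]
2. D_y = 1  [2·signedArea(DCB) = 205/3 ∩ DA · BC = -400/3]
   → D = (-8/3, 1)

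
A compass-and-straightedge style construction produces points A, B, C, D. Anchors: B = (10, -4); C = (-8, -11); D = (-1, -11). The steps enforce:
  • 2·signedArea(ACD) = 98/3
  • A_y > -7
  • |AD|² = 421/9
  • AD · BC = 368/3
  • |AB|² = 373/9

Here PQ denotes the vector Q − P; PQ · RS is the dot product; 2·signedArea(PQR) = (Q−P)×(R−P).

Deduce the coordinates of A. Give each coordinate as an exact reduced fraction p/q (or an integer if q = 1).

1. A_x = 4  [AD · BC = 368/3 ∩ 2·signedArea(ACD) = 98/3]
2. A_y = -19/3  [AD · BC = 368/3 ∩ 2·signedArea(ACD) = 98/3]
   → A = (4, -19/3)

A = (4, -19/3)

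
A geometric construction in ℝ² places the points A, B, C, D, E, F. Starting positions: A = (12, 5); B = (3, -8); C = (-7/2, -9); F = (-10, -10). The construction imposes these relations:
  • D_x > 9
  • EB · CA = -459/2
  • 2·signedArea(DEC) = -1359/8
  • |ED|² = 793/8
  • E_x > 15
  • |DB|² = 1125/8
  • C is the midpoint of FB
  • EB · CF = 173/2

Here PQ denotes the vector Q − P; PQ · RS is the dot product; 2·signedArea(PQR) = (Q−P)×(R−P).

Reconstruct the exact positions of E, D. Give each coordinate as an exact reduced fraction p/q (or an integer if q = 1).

1. E_x = 16  [EB · CA = -459/2 ∩ EB · CF = 173/2]
2. E_y = -6  [EB · CA = -459/2 ∩ EB · CF = 173/2]
   → E = (16, -6)
3. D_x = 39/4  [line 3·x + -39/2·y + 39/8 = 0 ∩ |DB|² = 1125/8]
4. D_y = 7/4  [line 3·x + -39/2·y + 39/8 = 0 ∩ |DB|² = 1125/8]
   → D = (39/4, 7/4)

D = (39/4, 7/4)
E = (16, -6)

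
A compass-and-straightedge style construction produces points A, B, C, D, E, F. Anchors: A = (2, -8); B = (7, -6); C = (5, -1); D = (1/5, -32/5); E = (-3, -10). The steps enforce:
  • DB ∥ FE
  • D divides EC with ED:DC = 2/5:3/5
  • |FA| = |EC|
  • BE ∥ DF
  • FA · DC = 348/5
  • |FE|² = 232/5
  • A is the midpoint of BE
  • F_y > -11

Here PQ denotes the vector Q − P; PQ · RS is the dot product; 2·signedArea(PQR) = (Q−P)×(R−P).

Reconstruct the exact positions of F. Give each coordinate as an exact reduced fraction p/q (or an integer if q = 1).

F = (-49/5, -52/5)

1. F_x = -49/5  [DB ∥ FE ∩ BE ∥ DF]
2. F_y = -52/5  [DB ∥ FE ∩ BE ∥ DF]
   → F = (-49/5, -52/5)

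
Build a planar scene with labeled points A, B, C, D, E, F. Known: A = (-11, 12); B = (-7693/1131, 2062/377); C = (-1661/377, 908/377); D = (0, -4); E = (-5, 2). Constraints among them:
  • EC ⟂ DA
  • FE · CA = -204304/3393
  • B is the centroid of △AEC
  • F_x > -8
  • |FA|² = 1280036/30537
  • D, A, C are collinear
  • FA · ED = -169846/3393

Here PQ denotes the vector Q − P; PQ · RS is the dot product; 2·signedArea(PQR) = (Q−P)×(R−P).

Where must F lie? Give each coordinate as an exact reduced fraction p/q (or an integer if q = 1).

F = (-25789/3393, 7340/1131)

1. F_x = -25789/3393  [FE · CA = -204304/3393 ∩ FA · ED = -169846/3393]
2. F_y = 7340/1131  [FE · CA = -204304/3393 ∩ FA · ED = -169846/3393]
   → F = (-25789/3393, 7340/1131)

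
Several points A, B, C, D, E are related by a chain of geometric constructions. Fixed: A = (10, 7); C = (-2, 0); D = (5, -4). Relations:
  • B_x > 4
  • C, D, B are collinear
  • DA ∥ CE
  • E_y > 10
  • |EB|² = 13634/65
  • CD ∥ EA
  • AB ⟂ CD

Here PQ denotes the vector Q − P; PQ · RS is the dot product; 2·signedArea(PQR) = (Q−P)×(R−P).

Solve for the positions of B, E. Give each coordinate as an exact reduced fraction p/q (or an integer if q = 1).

B = (262/65, -224/65)
E = (3, 11)

1. B_x = 262/65  [C, D, B are collinear ∩ AB ⟂ CD]
2. B_y = -224/65  [C, D, B are collinear ∩ AB ⟂ CD]
   → B = (262/65, -224/65)
3. E_x = 3  [CD ∥ EA ∩ DA ∥ CE]
4. E_y = 11  [CD ∥ EA ∩ DA ∥ CE]
   → E = (3, 11)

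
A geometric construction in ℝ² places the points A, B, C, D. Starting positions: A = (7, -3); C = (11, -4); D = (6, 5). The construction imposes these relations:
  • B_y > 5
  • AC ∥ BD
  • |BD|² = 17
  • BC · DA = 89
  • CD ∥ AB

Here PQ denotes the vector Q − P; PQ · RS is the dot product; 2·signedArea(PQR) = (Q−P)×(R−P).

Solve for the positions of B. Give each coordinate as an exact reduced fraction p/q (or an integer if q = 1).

B = (2, 6)

1. B_x = 2  [AC ∥ BD ∩ CD ∥ AB]
2. B_y = 6  [AC ∥ BD ∩ CD ∥ AB]
   → B = (2, 6)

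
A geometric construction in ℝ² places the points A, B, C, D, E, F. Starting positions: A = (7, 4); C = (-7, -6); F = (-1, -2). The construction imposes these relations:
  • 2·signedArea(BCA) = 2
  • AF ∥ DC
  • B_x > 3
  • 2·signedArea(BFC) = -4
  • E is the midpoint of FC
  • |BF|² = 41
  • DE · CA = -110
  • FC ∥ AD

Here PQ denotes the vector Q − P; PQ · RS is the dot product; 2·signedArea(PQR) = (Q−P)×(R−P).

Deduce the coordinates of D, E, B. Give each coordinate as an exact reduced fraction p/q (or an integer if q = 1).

B = (4, 2)
D = (1, 0)
E = (-4, -4)

1. D_x = 1  [AF ∥ DC ∩ FC ∥ AD]
2. D_y = 0  [AF ∥ DC ∩ FC ∥ AD]
   → D = (1, 0)
3. E_x = -4  [E is the midpoint of FC]
4. E_y = -4  [E is the midpoint of FC]
   → E = (-4, -4)
5. B_x = 4  [2·signedArea(BCA) = 2 ∩ 2·signedArea(BFC) = -4]
6. B_y = 2  [2·signedArea(BCA) = 2 ∩ 2·signedArea(BFC) = -4]
   → B = (4, 2)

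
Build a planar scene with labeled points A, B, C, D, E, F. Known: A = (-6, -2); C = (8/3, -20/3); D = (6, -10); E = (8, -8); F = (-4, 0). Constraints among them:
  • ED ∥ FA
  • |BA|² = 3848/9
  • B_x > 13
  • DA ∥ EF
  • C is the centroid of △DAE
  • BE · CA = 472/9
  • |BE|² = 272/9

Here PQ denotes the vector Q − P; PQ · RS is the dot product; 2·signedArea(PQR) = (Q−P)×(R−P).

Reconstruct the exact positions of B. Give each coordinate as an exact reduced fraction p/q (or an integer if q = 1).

1. B_x = 40/3  [line 26/3·x + -14/3·y + -1432/9 = 0 ∩ |BA|² = 3848/9]
2. B_y = -28/3  [line 26/3·x + -14/3·y + -1432/9 = 0 ∩ |BA|² = 3848/9]
   → B = (40/3, -28/3)

B = (40/3, -28/3)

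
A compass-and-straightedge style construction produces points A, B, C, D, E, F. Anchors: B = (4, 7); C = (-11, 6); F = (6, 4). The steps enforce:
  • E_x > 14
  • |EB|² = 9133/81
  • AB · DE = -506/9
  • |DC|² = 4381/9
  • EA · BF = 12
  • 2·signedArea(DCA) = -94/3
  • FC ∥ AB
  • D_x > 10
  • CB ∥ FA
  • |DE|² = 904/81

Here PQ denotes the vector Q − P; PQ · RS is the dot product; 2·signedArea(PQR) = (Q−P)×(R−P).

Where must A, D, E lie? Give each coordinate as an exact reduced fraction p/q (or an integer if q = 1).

1. A_x = 21  [FC ∥ AB ∩ CB ∥ FA]
2. A_y = 5  [FC ∥ AB ∩ CB ∥ FA]
   → A = (21, 5)
3. D_x = 11  [line 1·x + 32·y + -449/3 = 0 ∩ |DC|² = 4381/9]
4. D_y = 13/3  [line 1·x + 32·y + -449/3 = 0 ∩ |DC|² = 4381/9]
   → D = (11, 13/3)
5. E_x = 43/3  [EA · BF = 12 ∩ AB · DE = -506/9]
6. E_y = 41/9  [EA · BF = 12 ∩ AB · DE = -506/9]
   → E = (43/3, 41/9)

A = (21, 5)
D = (11, 13/3)
E = (43/3, 41/9)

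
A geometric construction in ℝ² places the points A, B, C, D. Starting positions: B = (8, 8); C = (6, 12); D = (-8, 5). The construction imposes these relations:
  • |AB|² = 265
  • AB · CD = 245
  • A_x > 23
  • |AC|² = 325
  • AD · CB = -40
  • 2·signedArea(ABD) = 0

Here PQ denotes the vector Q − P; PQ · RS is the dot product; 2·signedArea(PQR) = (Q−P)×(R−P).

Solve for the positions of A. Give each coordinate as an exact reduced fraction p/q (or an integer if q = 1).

1. A_x = 24  [2·signedArea(ABD) = 0 ∩ AD · CB = -40]
2. A_y = 11  [2·signedArea(ABD) = 0 ∩ AD · CB = -40]
   → A = (24, 11)

A = (24, 11)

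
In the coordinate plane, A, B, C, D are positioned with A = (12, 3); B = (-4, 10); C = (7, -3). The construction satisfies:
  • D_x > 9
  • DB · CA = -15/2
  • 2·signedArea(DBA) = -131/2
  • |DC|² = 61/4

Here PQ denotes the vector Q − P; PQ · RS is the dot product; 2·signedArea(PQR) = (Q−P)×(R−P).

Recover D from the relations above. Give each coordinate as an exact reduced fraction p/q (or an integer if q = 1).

D = (19/2, 0)

1. D_x = 19/2  [2·signedArea(DBA) = -131/2 ∩ DB · CA = -15/2]
2. D_y = 0  [2·signedArea(DBA) = -131/2 ∩ DB · CA = -15/2]
   → D = (19/2, 0)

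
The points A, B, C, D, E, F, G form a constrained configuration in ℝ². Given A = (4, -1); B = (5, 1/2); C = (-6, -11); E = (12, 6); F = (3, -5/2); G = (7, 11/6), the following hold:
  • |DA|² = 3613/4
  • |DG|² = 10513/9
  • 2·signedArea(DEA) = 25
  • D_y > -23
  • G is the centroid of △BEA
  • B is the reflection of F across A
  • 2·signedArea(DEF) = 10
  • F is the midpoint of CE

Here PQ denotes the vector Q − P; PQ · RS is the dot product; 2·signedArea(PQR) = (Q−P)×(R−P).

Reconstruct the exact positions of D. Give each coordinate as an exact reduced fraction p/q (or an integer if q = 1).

D = (-17, -45/2)

1. D_x = -17  [2·signedArea(DEF) = 10 ∩ 2·signedArea(DEA) = 25]
2. D_y = -45/2  [2·signedArea(DEF) = 10 ∩ 2·signedArea(DEA) = 25]
   → D = (-17, -45/2)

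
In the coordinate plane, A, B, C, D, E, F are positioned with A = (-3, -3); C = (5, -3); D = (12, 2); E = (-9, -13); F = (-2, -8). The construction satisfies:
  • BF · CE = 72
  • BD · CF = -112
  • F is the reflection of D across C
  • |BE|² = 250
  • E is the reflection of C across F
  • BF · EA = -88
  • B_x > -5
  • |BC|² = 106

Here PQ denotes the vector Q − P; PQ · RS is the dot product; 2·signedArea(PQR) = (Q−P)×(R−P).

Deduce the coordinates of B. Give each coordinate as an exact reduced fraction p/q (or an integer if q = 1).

B = (-4, 2)

1. B_x = -4  [BF · EA = -88 ∩ BF · CE = 72]
2. B_y = 2  [BF · EA = -88 ∩ BF · CE = 72]
   → B = (-4, 2)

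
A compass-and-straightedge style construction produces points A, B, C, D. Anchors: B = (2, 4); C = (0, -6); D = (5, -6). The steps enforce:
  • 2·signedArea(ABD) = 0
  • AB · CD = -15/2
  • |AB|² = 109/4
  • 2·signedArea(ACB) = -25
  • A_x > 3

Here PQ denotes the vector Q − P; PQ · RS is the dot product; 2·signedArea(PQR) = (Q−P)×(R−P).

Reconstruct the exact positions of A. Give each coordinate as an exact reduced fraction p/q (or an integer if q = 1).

A = (7/2, -1)

1. A_x = 7/2  [2·signedArea(ABD) = 0 ∩ 2·signedArea(ACB) = -25]
2. A_y = -1  [2·signedArea(ABD) = 0 ∩ 2·signedArea(ACB) = -25]
   → A = (7/2, -1)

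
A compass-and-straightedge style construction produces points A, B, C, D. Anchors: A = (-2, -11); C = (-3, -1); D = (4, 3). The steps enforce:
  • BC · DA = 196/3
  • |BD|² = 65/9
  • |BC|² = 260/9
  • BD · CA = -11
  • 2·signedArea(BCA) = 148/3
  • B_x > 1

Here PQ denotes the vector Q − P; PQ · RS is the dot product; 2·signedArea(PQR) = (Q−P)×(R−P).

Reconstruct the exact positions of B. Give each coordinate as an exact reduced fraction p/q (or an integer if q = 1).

B = (5/3, 5/3)

1. B_x = 5/3  [2·signedArea(BCA) = 148/3 ∩ BD · CA = -11]
2. B_y = 5/3  [2·signedArea(BCA) = 148/3 ∩ BD · CA = -11]
   → B = (5/3, 5/3)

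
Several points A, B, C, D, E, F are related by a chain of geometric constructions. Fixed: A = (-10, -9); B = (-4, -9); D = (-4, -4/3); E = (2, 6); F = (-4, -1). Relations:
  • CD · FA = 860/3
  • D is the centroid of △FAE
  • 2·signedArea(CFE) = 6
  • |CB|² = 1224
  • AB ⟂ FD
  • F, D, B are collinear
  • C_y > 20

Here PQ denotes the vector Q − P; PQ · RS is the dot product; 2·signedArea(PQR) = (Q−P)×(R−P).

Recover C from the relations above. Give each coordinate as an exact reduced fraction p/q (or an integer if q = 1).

1. C_x = 14  [2·signedArea(CFE) = 6 ∩ CD · FA = 860/3]
2. C_y = 21  [2·signedArea(CFE) = 6 ∩ CD · FA = 860/3]
   → C = (14, 21)

C = (14, 21)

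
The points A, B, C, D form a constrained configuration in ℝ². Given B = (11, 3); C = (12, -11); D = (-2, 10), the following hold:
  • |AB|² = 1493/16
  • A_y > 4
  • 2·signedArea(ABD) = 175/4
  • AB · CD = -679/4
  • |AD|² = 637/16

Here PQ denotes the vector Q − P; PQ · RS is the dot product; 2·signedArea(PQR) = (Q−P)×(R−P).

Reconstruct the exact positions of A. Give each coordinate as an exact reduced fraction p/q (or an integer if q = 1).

1. A_x = 3/2  [2·signedArea(ABD) = 175/4 ∩ AB · CD = -679/4]
2. A_y = 19/4  [2·signedArea(ABD) = 175/4 ∩ AB · CD = -679/4]
   → A = (3/2, 19/4)

A = (3/2, 19/4)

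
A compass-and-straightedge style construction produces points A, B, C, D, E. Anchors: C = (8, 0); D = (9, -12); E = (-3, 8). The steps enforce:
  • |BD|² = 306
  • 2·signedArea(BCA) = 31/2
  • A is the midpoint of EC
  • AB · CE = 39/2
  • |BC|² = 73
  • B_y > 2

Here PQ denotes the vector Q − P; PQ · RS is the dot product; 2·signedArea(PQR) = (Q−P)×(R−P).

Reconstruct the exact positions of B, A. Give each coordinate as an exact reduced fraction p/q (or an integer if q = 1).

A = (5/2, 4)
B = (0, 3)

1. A_x = 5/2  [A is the midpoint of EC]
2. A_y = 4  [A is the midpoint of EC]
   → A = (5/2, 4)
3. B_x = 0  [2·signedArea(BCA) = 31/2 ∩ AB · CE = 39/2]
4. B_y = 3  [2·signedArea(BCA) = 31/2 ∩ AB · CE = 39/2]
   → B = (0, 3)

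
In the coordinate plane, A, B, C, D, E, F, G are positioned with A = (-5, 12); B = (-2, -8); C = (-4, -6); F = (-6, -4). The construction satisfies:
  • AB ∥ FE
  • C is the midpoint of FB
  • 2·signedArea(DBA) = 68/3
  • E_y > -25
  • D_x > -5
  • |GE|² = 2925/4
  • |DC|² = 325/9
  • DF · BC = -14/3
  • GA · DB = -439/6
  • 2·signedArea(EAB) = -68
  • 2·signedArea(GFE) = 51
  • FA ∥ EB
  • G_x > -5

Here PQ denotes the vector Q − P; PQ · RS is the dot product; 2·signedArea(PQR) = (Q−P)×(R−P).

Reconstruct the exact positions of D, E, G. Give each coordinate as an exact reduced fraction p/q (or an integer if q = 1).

1. D_x = -13/3  [2·signedArea(DBA) = 68/3 ∩ DF · BC = -14/3]
2. D_y = 0  [2·signedArea(DBA) = 68/3 ∩ DF · BC = -14/3]
   → D = (-13/3, 0)
3. E_x = -3  [FA ∥ EB ∩ AB ∥ FE]
4. E_y = -24  [FA ∥ EB ∩ AB ∥ FE]
   → E = (-3, -24)
5. G_x = -9/2  [2·signedArea(GFE) = 51 ∩ GA · DB = -439/6]
6. G_y = 3  [2·signedArea(GFE) = 51 ∩ GA · DB = -439/6]
   → G = (-9/2, 3)

D = (-13/3, 0)
E = (-3, -24)
G = (-9/2, 3)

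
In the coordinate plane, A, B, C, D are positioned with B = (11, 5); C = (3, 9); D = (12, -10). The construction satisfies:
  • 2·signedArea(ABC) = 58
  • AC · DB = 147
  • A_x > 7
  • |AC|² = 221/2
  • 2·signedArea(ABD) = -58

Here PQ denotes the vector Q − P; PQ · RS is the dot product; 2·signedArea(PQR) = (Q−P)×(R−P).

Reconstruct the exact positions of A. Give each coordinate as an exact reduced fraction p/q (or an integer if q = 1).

1. A_x = 15/2  [2·signedArea(ABC) = 58 ∩ 2·signedArea(ABD) = -58]
2. A_y = -1/2  [2·signedArea(ABC) = 58 ∩ 2·signedArea(ABD) = -58]
   → A = (15/2, -1/2)

A = (15/2, -1/2)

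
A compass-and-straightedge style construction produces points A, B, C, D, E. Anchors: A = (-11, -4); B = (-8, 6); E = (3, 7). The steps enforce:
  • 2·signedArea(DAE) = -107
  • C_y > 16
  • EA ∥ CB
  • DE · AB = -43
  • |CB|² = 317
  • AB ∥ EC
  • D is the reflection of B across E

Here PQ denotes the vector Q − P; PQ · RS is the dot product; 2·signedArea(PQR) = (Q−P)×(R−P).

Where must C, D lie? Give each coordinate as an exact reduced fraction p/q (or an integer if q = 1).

C = (6, 17)
D = (14, 8)

1. C_x = 6  [EA ∥ CB ∩ AB ∥ EC]
2. C_y = 17  [EA ∥ CB ∩ AB ∥ EC]
   → C = (6, 17)
3. D_x = 14  [D is the reflection of B across E]
4. D_y = 8  [D is the reflection of B across E]
   → D = (14, 8)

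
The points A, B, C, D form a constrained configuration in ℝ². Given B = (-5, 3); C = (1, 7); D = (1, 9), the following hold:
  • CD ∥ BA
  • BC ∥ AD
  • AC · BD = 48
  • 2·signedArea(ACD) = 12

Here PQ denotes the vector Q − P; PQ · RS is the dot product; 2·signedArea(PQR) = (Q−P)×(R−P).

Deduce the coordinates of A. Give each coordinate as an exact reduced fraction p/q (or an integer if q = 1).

1. A_x = -5  [BC ∥ AD ∩ CD ∥ BA]
2. A_y = 5  [BC ∥ AD ∩ CD ∥ BA]
   → A = (-5, 5)

A = (-5, 5)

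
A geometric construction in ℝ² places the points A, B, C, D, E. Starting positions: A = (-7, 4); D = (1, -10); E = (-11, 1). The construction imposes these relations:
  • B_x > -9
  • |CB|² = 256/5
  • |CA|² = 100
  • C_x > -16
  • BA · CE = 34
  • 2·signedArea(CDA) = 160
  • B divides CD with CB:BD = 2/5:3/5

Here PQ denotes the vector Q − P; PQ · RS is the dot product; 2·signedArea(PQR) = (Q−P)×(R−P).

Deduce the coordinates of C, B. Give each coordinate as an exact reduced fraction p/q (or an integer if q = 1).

B = (-43/5, -26/5)
C = (-15, -2)

1. C_x = -15  [line -14·x + -8·y + -226 = 0 ∩ |CA|² = 100]
2. C_y = -2  [line -14·x + -8·y + -226 = 0 ∩ |CA|² = 100]
   → C = (-15, -2)
3. B_x = -43/5  [B divides CD with CB:BD = 2/5:3/5]
4. B_y = -26/5  [B divides CD with CB:BD = 2/5:3/5]
   → B = (-43/5, -26/5)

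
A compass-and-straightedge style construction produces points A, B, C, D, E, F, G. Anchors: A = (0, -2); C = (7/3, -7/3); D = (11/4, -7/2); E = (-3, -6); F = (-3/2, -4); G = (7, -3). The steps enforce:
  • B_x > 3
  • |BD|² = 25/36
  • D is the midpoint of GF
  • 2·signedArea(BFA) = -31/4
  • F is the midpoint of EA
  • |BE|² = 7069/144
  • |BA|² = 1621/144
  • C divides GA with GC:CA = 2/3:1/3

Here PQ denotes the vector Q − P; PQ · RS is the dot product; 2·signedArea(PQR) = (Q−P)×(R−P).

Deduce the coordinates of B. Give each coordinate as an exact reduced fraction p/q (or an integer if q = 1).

1. B_x = 13/4  [line -2·x + 3/2·y + 43/4 = 0 ∩ |BA|² = 1621/144]
2. B_y = -17/6  [line -2·x + 3/2·y + 43/4 = 0 ∩ |BA|² = 1621/144]
   → B = (13/4, -17/6)

B = (13/4, -17/6)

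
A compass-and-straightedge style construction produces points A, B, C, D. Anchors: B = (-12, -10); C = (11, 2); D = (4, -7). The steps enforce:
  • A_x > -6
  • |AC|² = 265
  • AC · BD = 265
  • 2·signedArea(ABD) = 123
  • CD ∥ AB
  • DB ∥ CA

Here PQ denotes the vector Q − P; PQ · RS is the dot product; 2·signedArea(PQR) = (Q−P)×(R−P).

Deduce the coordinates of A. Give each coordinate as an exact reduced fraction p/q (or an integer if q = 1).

1. A_x = -5  [CD ∥ AB ∩ DB ∥ CA]
2. A_y = -1  [CD ∥ AB ∩ DB ∥ CA]
   → A = (-5, -1)

A = (-5, -1)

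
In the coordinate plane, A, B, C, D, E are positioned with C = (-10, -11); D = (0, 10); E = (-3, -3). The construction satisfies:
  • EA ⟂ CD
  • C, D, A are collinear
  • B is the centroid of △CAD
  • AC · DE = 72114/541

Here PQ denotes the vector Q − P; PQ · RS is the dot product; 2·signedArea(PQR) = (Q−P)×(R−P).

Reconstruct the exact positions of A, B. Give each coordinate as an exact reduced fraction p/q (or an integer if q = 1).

A = (-3030/541, -953/541)
B = (-8440/1623, -498/541)

1. A_x = -3030/541  [C, D, A are collinear ∩ EA ⟂ CD]
2. A_y = -953/541  [C, D, A are collinear ∩ EA ⟂ CD]
   → A = (-3030/541, -953/541)
3. B_x = -8440/1623  [B is the centroid of △CAD]
4. B_y = -498/541  [B is the centroid of △CAD]
   → B = (-8440/1623, -498/541)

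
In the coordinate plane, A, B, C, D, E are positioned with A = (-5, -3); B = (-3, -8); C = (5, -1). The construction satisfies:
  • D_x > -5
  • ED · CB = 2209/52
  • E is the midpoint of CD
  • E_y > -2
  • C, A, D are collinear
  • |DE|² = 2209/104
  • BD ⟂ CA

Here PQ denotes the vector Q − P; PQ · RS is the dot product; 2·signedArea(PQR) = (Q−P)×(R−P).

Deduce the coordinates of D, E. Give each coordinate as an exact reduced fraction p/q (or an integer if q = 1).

1. D_x = -105/26  [C, A, D are collinear ∩ BD ⟂ CA]
2. D_y = -73/26  [C, A, D are collinear ∩ BD ⟂ CA]
   → D = (-105/26, -73/26)
3. E_x = 25/52  [E is the midpoint of CD]
4. E_y = -99/52  [E is the midpoint of CD]
   → E = (25/52, -99/52)

D = (-105/26, -73/26)
E = (25/52, -99/52)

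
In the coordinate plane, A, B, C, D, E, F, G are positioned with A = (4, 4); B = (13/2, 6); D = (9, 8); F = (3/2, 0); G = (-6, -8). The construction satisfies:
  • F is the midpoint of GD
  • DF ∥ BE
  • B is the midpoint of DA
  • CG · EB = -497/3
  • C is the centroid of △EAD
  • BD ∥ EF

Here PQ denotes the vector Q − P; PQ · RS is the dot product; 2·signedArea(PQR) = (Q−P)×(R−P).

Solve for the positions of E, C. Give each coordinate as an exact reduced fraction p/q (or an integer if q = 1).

1. E_x = -1  [BD ∥ EF ∩ DF ∥ BE]
2. E_y = -2  [BD ∥ EF ∩ DF ∥ BE]
   → E = (-1, -2)
3. C_x = 4  [C is the centroid of △EAD]
4. C_y = 10/3  [C is the centroid of △EAD]
   → C = (4, 10/3)

C = (4, 10/3)
E = (-1, -2)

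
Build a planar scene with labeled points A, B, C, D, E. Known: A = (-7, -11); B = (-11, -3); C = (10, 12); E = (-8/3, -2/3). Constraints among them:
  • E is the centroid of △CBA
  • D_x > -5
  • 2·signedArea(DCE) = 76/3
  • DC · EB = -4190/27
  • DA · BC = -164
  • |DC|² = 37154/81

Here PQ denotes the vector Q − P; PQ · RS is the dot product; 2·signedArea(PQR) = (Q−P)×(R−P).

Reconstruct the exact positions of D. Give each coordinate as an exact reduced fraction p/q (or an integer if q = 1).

D = (-37/9, -37/9)

1. D_x = -37/9  [DA · BC = -164 ∩ DC · EB = -4190/27]
2. D_y = -37/9  [DA · BC = -164 ∩ DC · EB = -4190/27]
   → D = (-37/9, -37/9)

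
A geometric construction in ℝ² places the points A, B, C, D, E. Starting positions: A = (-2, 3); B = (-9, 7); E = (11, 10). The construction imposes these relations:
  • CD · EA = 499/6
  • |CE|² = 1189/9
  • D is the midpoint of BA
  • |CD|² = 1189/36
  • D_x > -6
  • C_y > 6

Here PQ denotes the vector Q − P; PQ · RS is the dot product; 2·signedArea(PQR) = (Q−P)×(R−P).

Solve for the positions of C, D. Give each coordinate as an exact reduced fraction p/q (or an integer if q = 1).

C = (0, 20/3)
D = (-11/2, 5)

1. D_x = -11/2  [D is the midpoint of BA]
2. D_y = 5  [D is the midpoint of BA]
   → D = (-11/2, 5)
3. C_x = 0  [line 13·x + 7·y + -140/3 = 0 ∩ |CE|² = 1189/9]
4. C_y = 20/3  [line 13·x + 7·y + -140/3 = 0 ∩ |CE|² = 1189/9]
   → C = (0, 20/3)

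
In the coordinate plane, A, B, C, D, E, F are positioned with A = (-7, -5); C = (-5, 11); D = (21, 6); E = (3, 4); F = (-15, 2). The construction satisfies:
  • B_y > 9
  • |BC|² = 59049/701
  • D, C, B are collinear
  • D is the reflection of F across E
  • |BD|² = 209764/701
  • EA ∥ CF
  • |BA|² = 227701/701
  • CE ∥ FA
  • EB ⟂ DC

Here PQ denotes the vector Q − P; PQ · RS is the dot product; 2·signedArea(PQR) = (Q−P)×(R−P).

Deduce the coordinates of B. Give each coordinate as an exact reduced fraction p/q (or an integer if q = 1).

B = (2813/701, 6496/701)

1. B_x = 2813/701  [D, C, B are collinear ∩ EB ⟂ DC]
2. B_y = 6496/701  [D, C, B are collinear ∩ EB ⟂ DC]
   → B = (2813/701, 6496/701)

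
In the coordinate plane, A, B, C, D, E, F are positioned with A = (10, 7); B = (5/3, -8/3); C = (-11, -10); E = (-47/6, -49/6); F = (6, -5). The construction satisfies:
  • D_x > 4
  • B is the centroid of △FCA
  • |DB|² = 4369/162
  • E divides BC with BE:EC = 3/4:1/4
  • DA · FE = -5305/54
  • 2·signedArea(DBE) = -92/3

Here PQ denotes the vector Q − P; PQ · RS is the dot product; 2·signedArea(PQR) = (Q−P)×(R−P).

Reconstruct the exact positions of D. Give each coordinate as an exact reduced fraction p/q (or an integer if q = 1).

D = (73/18, 35/18)

1. D_x = 73/18  [2·signedArea(DBE) = -92/3 ∩ DA · FE = -5305/54]
2. D_y = 35/18  [2·signedArea(DBE) = -92/3 ∩ DA · FE = -5305/54]
   → D = (73/18, 35/18)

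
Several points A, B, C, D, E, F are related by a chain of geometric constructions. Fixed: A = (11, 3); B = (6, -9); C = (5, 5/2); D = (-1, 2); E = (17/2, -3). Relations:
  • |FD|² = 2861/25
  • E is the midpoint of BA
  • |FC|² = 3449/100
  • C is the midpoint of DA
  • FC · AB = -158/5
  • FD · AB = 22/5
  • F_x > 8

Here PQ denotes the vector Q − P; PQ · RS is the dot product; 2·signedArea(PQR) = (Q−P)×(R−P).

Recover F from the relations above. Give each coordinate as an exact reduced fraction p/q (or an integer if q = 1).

F = (9, -9/5)

1. F_x = 9  [line 5·x + 12·y + -117/5 = 0 ∩ |FC|² = 3449/100]
2. F_y = -9/5  [line 5·x + 12·y + -117/5 = 0 ∩ |FC|² = 3449/100]
   → F = (9, -9/5)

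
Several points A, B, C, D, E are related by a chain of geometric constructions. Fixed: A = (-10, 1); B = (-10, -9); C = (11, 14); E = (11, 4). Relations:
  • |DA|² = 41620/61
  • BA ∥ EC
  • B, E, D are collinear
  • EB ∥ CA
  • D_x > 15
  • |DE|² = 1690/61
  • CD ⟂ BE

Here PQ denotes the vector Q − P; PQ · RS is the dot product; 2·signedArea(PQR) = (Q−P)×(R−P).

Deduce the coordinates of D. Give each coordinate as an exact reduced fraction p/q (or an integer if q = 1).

1. D_x = 944/61  [B, E, D are collinear ∩ CD ⟂ BE]
2. D_y = 413/61  [B, E, D are collinear ∩ CD ⟂ BE]
   → D = (944/61, 413/61)

D = (944/61, 413/61)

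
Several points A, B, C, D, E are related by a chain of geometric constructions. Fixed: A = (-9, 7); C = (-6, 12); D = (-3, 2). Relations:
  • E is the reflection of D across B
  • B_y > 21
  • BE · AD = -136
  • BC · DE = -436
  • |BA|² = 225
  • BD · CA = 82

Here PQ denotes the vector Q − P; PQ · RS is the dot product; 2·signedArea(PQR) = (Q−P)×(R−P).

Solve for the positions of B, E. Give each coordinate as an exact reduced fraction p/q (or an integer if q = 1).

1. B_x = -9  [line 3·x + 5·y + -83 = 0 ∩ |BA|² = 225]
2. B_y = 22  [line 3·x + 5·y + -83 = 0 ∩ |BA|² = 225]
   → B = (-9, 22)
3. E_x = -15  [BE · AD = -136 ∩ E is the reflection of D across B]
4. E_y = 42  [BE · AD = -136 ∩ E is the reflection of D across B]
   → E = (-15, 42)

B = (-9, 22)
E = (-15, 42)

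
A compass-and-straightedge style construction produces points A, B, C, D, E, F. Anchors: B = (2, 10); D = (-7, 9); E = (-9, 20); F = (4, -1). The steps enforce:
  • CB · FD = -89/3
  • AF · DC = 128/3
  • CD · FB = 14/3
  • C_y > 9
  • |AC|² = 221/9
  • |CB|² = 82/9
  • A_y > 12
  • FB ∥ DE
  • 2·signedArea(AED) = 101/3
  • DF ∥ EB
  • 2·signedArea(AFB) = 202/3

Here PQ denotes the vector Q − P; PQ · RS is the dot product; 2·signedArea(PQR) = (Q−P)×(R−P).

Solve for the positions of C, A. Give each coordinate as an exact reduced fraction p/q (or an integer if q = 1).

A = (-14/3, 13)
C = (-1, 29/3)

1. C_x = -1  [CD · FB = 14/3 ∩ CB · FD = -89/3]
2. C_y = 29/3  [CD · FB = 14/3 ∩ CB · FD = -89/3]
   → C = (-1, 29/3)
3. A_x = -14/3  [2·signedArea(AFB) = 202/3 ∩ AF · DC = 128/3]
4. A_y = 13  [2·signedArea(AFB) = 202/3 ∩ AF · DC = 128/3]
   → A = (-14/3, 13)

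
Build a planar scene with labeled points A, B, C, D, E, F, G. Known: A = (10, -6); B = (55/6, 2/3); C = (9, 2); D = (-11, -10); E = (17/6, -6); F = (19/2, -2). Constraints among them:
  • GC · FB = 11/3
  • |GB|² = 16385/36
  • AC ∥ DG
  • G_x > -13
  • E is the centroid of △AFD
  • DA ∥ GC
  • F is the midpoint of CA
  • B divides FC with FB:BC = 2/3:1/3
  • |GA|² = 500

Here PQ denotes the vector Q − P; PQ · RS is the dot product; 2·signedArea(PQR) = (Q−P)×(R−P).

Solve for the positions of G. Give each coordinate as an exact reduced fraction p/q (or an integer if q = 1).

G = (-12, -2)

1. G_x = -12  [DA ∥ GC ∩ AC ∥ DG]
2. G_y = -2  [DA ∥ GC ∩ AC ∥ DG]
   → G = (-12, -2)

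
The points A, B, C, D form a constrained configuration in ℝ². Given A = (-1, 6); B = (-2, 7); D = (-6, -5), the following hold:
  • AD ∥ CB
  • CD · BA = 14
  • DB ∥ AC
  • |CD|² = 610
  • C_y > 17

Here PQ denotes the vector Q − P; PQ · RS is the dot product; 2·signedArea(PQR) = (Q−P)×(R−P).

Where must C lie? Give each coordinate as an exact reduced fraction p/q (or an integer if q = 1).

C = (3, 18)

1. C_x = 3  [AD ∥ CB ∩ DB ∥ AC]
2. C_y = 18  [AD ∥ CB ∩ DB ∥ AC]
   → C = (3, 18)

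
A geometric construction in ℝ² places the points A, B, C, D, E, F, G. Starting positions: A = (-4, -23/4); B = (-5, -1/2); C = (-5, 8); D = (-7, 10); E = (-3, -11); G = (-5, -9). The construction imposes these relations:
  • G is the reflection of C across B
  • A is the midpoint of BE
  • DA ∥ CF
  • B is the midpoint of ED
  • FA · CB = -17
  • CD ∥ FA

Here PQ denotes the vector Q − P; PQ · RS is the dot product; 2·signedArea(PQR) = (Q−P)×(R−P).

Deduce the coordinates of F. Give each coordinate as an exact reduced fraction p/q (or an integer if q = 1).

F = (-2, -31/4)

1. F_x = -2  [CD ∥ FA ∩ DA ∥ CF]
2. F_y = -31/4  [CD ∥ FA ∩ DA ∥ CF]
   → F = (-2, -31/4)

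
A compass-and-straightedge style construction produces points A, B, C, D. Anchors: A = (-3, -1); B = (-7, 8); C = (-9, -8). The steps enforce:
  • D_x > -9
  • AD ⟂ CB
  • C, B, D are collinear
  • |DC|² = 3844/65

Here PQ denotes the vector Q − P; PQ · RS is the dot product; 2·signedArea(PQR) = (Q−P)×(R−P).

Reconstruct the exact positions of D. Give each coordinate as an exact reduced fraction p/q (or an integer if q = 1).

D = (-523/65, -24/65)

1. D_x = -523/65  [C, B, D are collinear ∩ AD ⟂ CB]
2. D_y = -24/65  [C, B, D are collinear ∩ AD ⟂ CB]
   → D = (-523/65, -24/65)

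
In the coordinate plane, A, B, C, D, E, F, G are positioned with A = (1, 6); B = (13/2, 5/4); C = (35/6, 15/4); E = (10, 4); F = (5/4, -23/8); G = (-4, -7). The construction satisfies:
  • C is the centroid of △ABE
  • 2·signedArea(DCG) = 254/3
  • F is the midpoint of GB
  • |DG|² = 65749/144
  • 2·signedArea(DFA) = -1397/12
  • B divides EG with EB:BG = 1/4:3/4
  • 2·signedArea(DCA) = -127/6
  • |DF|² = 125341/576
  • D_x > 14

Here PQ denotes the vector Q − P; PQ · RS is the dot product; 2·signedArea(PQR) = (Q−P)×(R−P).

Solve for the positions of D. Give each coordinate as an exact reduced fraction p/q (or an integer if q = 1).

1. D_x = 85/6  [2·signedArea(DCG) = 254/3 ∩ 2·signedArea(DCA) = -127/6]
2. D_y = 17/4  [2·signedArea(DCG) = 254/3 ∩ 2·signedArea(DCA) = -127/6]
   → D = (85/6, 17/4)

D = (85/6, 17/4)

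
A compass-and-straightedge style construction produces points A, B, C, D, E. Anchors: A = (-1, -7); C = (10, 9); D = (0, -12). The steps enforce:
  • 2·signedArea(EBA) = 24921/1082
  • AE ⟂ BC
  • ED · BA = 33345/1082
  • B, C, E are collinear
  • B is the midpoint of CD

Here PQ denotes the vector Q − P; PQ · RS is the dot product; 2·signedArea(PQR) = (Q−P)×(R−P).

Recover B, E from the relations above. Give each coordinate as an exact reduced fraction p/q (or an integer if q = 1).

B = (5, -3/2)
E = (950/541, -4497/541)

1. B_x = 5  [B is the midpoint of CD]
2. B_y = -3/2  [B is the midpoint of CD]
   → B = (5, -3/2)
3. E_x = 950/541  [B, C, E are collinear ∩ AE ⟂ BC]
4. E_y = -4497/541  [B, C, E are collinear ∩ AE ⟂ BC]
   → E = (950/541, -4497/541)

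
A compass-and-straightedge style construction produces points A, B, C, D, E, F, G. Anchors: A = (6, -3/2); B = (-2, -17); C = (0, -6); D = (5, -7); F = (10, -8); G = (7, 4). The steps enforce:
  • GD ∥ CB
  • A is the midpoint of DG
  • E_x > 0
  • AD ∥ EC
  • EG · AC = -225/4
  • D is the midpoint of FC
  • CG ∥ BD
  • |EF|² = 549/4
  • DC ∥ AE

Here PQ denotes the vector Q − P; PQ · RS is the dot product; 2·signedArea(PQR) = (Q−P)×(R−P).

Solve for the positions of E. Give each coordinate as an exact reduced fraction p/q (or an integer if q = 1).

1. E_x = 1  [AD ∥ EC ∩ DC ∥ AE]
2. E_y = -1/2  [AD ∥ EC ∩ DC ∥ AE]
   → E = (1, -1/2)

E = (1, -1/2)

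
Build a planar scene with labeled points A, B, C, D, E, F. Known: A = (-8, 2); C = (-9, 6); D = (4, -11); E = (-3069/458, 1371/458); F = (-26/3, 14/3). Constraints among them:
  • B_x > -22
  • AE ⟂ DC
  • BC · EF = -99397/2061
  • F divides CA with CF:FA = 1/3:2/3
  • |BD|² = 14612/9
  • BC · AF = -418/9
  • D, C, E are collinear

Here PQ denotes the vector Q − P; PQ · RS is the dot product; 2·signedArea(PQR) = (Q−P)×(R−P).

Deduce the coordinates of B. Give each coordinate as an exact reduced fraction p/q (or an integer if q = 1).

1. B_x = -64/3  [BC · AF = -418/9 ∩ BC · EF = -99397/2061]
2. B_y = 61/3  [BC · AF = -418/9 ∩ BC · EF = -99397/2061]
   → B = (-64/3, 61/3)

B = (-64/3, 61/3)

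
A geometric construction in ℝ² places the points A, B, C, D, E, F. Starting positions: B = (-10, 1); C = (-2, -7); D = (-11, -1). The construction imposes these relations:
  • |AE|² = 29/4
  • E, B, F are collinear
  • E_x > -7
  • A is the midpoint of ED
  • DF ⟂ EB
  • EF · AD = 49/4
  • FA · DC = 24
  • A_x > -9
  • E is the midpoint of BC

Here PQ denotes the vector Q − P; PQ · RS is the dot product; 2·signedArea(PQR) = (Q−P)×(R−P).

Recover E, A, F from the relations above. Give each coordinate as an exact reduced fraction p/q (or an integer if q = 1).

1. E_x = -6  [E is the midpoint of BC]
2. E_y = -3  [E is the midpoint of BC]
   → E = (-6, -3)
3. A_x = -17/2  [A is the midpoint of ED]
4. A_y = -2  [A is the midpoint of ED]
   → A = (-17/2, -2)
5. F_x = -19/2  [E, B, F are collinear ∩ DF ⟂ EB]
6. F_y = 1/2  [E, B, F are collinear ∩ DF ⟂ EB]
   → F = (-19/2, 1/2)

A = (-17/2, -2)
E = (-6, -3)
F = (-19/2, 1/2)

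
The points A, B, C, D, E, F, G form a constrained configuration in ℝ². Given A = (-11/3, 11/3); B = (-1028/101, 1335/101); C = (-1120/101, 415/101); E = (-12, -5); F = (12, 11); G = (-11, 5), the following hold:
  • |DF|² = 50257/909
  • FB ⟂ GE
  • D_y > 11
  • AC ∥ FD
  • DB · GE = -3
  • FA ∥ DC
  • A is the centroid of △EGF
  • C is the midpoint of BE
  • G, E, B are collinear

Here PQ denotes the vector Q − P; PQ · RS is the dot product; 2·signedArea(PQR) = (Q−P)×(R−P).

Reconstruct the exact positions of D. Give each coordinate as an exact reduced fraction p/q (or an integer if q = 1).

1. D_x = 1387/303  [FA ∥ DC ∩ AC ∥ FD]
2. D_y = 3467/303  [FA ∥ DC ∩ AC ∥ FD]
   → D = (1387/303, 3467/303)

D = (1387/303, 3467/303)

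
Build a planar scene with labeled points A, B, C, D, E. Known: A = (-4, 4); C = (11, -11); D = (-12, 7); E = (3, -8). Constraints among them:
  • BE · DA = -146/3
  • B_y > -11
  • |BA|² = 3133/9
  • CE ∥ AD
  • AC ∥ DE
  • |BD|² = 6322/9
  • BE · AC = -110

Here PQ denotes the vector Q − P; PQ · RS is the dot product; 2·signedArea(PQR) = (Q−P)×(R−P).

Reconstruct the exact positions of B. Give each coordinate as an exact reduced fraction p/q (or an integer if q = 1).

1. B_x = 25/3  [BE · AC = -110 ∩ BE · DA = -146/3]
2. B_y = -10  [BE · AC = -110 ∩ BE · DA = -146/3]
   → B = (25/3, -10)

B = (25/3, -10)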